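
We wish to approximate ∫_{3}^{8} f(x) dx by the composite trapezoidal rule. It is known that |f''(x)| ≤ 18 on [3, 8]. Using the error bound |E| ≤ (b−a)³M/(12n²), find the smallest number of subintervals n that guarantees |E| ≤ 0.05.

Need 2250/(12n²) ≤ 0.05.
n² ≥ 2250/(12·0.05) = 3750 ⇒ n ≥ 61.2372, so the smallest n is 62.

62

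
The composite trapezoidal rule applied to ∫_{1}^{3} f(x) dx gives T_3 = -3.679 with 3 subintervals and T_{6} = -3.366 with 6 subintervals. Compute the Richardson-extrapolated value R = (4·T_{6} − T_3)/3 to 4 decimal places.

-3.2617

R = (4·T_{6} − T_3) / 3 = (4·(-3.366) − (-3.679))/3 = (-9.785)/3 = -3.2617.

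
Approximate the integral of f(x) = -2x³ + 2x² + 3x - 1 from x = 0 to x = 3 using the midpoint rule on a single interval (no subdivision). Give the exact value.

M = (b−a)·f(1.5) = 3·(1.25) = 3.75.

3.75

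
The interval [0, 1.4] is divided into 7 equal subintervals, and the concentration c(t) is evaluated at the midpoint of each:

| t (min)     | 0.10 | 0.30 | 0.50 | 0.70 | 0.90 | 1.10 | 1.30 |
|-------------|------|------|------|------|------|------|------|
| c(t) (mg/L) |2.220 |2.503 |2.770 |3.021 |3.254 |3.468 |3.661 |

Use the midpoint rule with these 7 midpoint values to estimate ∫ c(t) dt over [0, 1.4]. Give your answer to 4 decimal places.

4.1794

h = 0.2, n = 7.
h·[y(m₁) + y(m₂) + y(m₃) + y(m₄) + y(m₅) + y(m₆) + y(m₇)] = 0.2·(20.897) = 4.1794.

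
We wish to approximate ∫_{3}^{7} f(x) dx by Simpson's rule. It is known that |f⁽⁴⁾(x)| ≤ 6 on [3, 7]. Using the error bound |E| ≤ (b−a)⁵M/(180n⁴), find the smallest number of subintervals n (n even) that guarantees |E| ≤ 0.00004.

32

Need 6144/(180n⁴) ≤ 0.00004.
n⁴ ≥ 6144/(180·0.00004) = 853333 ⇒ n ≥ 30.3934, so the smallest even n is 32. (n must be even for Simpson's rule.)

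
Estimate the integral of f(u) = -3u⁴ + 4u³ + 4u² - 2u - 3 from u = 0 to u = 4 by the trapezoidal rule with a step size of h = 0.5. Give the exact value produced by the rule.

h = (4 − 0)/8 = 0.5.
Nodes u₀,…,u₈ = 0, 0.5, 1, 1.5, 2, 2.5, 3, 3.5, 4.
f(u) = -3u⁴ + 4u³ + 4u² - 2u - 3: f₀=-3, f₁=-2.6875, f₂=0, f₃=1.3125, f₄=-7, f₅=-37.6875, f₆=-108, f₇=-239.6875, f₈=-459.
(h/2)·[f₀ + 2f₁ + 2f₂ + 2f₃ + 2f₄ + 2f₅ + 2f₆ + 2f₇ + f₈] = 0.25·(-1249.5) = -312.375.

-312.375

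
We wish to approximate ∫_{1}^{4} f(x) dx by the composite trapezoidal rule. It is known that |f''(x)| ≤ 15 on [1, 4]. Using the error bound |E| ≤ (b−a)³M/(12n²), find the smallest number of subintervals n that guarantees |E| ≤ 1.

Need 405/(12n²) ≤ 1.
n² ≥ 405/(12·1) = 33.75 ⇒ n ≥ 5.8095, so the smallest n is 6.

6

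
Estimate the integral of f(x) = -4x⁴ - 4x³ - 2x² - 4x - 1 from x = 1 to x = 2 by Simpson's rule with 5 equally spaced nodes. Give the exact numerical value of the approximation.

-51.46875

h = (2 − 1)/4 = 0.25.
Nodes x₀,…,x₄ = 1, 1.25, 1.5, 1.75, 2.
f(x) = -4x⁴ - 4x³ - 2x² - 4x - 1: f₀=-15, f₁=-26.703125, f₂=-45.25, f₃=-73.078125, f₄=-113.
(h/3)·[f₀ + 4f₁ + 2f₂ + 4f₃ + f₄] = 0.083333·(-617.625) = -51.46875.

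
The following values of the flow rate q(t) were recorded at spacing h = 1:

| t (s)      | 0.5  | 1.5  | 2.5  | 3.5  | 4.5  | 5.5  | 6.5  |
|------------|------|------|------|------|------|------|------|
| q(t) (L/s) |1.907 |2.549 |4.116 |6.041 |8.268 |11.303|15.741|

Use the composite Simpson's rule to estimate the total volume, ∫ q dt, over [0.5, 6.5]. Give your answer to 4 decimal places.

40.6627

h = 1, n = 6.
(h/3)·[y₀ + 4y₁ + 2y₂ + 4y₃ + 2y₄ + 4y₅ + y₆] = 0.333333·(121.988) = 40.6627.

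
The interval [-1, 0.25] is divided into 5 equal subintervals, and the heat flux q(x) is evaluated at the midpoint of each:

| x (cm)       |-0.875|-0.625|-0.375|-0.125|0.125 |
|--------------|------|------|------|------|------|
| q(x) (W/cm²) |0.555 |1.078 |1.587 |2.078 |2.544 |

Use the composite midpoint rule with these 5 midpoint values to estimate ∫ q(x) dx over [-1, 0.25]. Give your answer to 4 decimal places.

h = 0.25, n = 5.
h·[y(m₁) + y(m₂) + y(m₃) + y(m₄) + y(m₅)] = 0.25·(7.842) = 1.9605.

1.9605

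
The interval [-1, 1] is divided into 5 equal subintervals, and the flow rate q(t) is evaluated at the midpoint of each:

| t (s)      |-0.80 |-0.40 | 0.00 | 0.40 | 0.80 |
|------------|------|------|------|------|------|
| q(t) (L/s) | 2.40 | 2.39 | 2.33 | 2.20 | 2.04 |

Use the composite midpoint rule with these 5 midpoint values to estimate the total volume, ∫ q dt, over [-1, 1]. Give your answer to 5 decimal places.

h = 0.4, n = 5.
h·[y(m₁) + y(m₂) + y(m₃) + y(m₄) + y(m₅)] = 0.4·(11.36) = 4.54400.

4.54400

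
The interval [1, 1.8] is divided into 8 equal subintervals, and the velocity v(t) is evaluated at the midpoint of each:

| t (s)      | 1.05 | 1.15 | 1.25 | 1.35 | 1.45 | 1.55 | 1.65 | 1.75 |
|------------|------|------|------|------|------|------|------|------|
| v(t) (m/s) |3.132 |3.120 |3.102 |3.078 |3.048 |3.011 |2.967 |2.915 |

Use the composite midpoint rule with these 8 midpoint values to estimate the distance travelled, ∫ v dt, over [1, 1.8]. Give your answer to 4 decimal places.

2.4373

h = 0.1, n = 8.
h·[y(m₁) + y(m₂) + y(m₃) + y(m₄) + y(m₅) + y(m₆) + y(m₇) + y(m₈)] = 0.1·(24.373) = 2.4373.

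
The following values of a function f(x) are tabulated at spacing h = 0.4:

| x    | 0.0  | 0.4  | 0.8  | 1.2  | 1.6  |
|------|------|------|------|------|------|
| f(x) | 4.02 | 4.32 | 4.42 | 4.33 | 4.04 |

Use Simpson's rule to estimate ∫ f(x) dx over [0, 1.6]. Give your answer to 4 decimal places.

h = 0.4, n = 4.
(h/3)·[y₀ + 4y₁ + 2y₂ + 4y₃ + y₄] = 0.133333·(51.50) = 6.8667.

6.8667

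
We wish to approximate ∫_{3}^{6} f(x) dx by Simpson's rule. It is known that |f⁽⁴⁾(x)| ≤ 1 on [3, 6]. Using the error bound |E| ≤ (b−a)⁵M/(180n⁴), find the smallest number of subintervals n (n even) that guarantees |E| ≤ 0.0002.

10

Need 243/(180n⁴) ≤ 0.0002.
n⁴ ≥ 243/(180·0.0002) = 6750 ⇒ n ≥ 9.0641, so the smallest even n is 10. (n must be even for Simpson's rule.)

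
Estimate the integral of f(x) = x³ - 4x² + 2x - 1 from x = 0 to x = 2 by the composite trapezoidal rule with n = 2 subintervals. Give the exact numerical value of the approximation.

-5

h = (2 − 0)/2 = 1.
Nodes x₀,…,x₂ = 0, 1, 2.
f(x) = x³ - 4x² + 2x - 1: f₀=-1, f₁=-2, f₂=-5.
(h/2)·[f₀ + 2f₁ + f₂] = 0.5·(-10) = -5.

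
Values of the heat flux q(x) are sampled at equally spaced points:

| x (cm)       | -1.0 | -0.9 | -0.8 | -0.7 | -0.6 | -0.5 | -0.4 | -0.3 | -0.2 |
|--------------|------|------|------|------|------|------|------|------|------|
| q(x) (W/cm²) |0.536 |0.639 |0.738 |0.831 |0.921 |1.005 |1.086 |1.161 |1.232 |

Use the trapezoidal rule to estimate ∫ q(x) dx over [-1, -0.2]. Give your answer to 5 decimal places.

0.72650

h = 0.1, n = 8.
(h/2)·[y₀ + 2y₁ + 2y₂ + 2y₃ + 2y₄ + 2y₅ + 2y₆ + 2y₇ + y₈] = 0.05·(14.530) = 0.72650.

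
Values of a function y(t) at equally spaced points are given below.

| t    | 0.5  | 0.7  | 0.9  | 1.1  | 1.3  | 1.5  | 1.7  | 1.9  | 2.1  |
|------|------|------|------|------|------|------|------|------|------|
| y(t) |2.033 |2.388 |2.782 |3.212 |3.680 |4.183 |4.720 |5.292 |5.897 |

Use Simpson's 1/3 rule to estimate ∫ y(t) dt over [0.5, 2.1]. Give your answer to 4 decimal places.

h = 0.2, n = 8.
(h/3)·[y₀ + 4y₁ + 2y₂ + 4y₃ + 2y₄ + 4y₅ + 2y₆ + 4y₇ + y₈] = 0.066667·(90.594) = 6.0396.

6.0396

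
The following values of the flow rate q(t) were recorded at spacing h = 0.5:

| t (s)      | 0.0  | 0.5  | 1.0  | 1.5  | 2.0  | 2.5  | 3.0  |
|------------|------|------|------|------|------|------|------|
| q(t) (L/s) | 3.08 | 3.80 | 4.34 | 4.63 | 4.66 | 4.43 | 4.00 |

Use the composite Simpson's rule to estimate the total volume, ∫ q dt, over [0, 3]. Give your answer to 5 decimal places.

h = 0.5, n = 6.
(h/3)·[y₀ + 4y₁ + 2y₂ + 4y₃ + 2y₄ + 4y₅ + y₆] = 0.166667·(76.52) = 12.75333.

12.75333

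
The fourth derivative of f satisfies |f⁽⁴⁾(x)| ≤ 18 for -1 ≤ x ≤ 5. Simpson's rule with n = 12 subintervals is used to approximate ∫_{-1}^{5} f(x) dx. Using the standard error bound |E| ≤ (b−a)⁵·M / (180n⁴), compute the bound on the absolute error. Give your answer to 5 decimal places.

0.03750

|E| ≤ (6)⁵·18 / (180·12⁴) = 139968/3732480 = 0.03750.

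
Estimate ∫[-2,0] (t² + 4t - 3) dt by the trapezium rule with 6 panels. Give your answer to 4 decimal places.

-11.2963

h = (0 − (-2))/6 = 0.333333.
Nodes t₀,…,t₆ = -2, -1.666667, -1.333333, -1, -0.666667, -0.333333, 0.
f(t) = t² + 4t - 3: f₀=-7, f₁=-6.888889, f₂=-6.555556, f₃=-6, f₄=-5.222222, f₅=-4.222222, f₆=-3.
(h/2)·[f₀ + 2f₁ + 2f₂ + 2f₃ + 2f₄ + 2f₅ + f₆] = 0.166667·(-67.777778) = -11.2963.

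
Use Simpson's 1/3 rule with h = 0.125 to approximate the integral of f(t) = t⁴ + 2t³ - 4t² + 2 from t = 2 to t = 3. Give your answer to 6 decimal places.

51.366699

h = (3 − 2)/8 = 0.125.
Nodes t₀,…,t₈ = 2, 2.125, 2.25, 2.375, 2.5, 2.625, 2.75, 2.875, 3.
f(t) = t⁴ + 2t³ - 4t² + 2: f₀=18, f₁=23.519775390625, f₂=30.16015625, f₃=38.047119140625, f₄=47.3125, f₅=58.093994140625, f₆=70.53515625, f₇=84.785400390625, f₈=101.
(h/3)·[f₀ + 4f₁ + 2f₂ + 4f₃ + 2f₄ + 4f₅ + 2f₆ + 4f₇ + f₈] = 0.041667·(1232.80078125) = 51.366699.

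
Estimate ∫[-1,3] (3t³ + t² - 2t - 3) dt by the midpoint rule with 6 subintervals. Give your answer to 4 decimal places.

47.8519

h = (3 − (-1))/6 = 0.666667.
Midpoints m₁,…,m₆ = -0.666667, 0, 0.666667, 1.333333, 2, 2.666667.
f(m₁)=-2.111111, f(m₂)=-3, f(m₃)=-3, f(m₄)=3.222222, f(m₅)=21, f(m₆)=55.666667.
h·[f(m₁) + f(m₂) + f(m₃) + f(m₄) + f(m₅) + f(m₆)] = 0.666667·(71.777778) = 47.8519.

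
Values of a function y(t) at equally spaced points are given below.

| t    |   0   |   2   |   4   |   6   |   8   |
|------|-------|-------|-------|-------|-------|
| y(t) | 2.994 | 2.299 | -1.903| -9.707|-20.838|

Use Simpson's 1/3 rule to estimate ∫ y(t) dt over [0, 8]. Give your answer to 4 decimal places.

h = 2, n = 4.
(h/3)·[y₀ + 4y₁ + 2y₂ + 4y₃ + y₄] = 0.666667·(-51.282) = -34.1880.

-34.1880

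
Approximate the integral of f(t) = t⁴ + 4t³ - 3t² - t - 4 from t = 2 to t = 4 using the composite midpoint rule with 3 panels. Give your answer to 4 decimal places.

h = (4 − 2)/3 = 0.666667.
Midpoints m₁,…,m₃ = 2.333333, 3, 3.666667.
f(m₁)=57.790123, f(m₂)=155, f(m₃)=329.938272.
h·[f(m₁) + f(m₂) + f(m₃)] = 0.666667·(542.728395) = 361.8189.

361.8189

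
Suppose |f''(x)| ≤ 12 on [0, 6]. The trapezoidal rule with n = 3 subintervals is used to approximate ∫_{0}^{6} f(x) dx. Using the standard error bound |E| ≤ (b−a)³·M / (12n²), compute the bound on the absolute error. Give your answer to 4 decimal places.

24.0000

|E| ≤ (6)³·12 / (12·3²) = 2592/108 = 24.0000.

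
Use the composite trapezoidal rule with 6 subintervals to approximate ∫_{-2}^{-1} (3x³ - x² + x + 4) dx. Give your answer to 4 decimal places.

-11.1505

h = (-1 − (-2))/6 = 0.166667.
Nodes x₀,…,x₆ = -2, -1.833333, -1.666667, -1.5, -1.333333, -1.166667, -1.
f(x) = 3x³ - x² + x + 4: f₀=-26, f₁=-19.680556, f₂=-14.333333, f₃=-9.875, f₄=-6.222222, f₅=-3.291667, f₆=-1.
(h/2)·[f₀ + 2f₁ + 2f₂ + 2f₃ + 2f₄ + 2f₅ + f₆] = 0.083333·(-133.805556) = -11.1505.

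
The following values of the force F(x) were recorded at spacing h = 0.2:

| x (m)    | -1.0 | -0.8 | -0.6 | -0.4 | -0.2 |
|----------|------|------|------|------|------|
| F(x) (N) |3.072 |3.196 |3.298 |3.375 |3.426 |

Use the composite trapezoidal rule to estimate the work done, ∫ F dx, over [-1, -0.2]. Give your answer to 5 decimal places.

h = 0.2, n = 4.
(h/2)·[y₀ + 2y₁ + 2y₂ + 2y₃ + y₄] = 0.1·(26.236) = 2.62360.

2.62360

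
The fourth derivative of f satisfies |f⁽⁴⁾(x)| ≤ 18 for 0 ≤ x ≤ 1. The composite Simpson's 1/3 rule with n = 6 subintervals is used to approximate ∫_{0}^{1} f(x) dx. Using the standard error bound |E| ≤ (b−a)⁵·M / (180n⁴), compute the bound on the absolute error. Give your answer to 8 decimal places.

0.00007716

|E| ≤ (1)⁵·18 / (180·6⁴) = 18/233280 = 0.00007716.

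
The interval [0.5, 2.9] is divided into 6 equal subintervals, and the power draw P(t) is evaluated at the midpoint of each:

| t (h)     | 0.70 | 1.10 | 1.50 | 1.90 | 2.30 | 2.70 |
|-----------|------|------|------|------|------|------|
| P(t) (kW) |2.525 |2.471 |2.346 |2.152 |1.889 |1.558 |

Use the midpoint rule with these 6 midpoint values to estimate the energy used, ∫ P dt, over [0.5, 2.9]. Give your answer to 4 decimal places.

5.1764

h = 0.4, n = 6.
h·[y(m₁) + y(m₂) + y(m₃) + y(m₄) + y(m₅) + y(m₆)] = 0.4·(12.941) = 5.1764.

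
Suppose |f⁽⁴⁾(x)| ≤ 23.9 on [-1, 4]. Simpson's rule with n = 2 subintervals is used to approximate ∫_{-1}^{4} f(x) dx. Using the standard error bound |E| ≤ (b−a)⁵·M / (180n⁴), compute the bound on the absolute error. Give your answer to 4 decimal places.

25.9332

|E| ≤ (5)⁵·23.9 / (180·2⁴) = 74687.5/2880 = 25.9332.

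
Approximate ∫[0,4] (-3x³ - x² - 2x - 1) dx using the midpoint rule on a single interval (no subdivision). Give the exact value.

M = (b−a)·f(2) = 4·(-33) = -132.

-132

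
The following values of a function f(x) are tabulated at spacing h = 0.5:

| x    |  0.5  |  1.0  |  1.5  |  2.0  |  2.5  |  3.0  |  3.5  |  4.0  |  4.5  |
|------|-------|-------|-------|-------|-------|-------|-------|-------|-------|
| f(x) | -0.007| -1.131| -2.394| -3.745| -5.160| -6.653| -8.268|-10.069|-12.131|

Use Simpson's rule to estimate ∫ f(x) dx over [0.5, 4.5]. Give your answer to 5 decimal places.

h = 0.5, n = 8.
(h/3)·[y₀ + 4y₁ + 2y₂ + 4y₃ + 2y₄ + 4y₅ + 2y₆ + 4y₇ + y₈] = 0.166667·(-130.174) = -21.69567.

-21.69567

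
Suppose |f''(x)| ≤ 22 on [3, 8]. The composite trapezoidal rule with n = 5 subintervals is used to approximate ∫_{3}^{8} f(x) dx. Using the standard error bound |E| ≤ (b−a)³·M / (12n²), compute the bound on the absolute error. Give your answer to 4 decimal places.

|E| ≤ (5)³·22 / (12·5²) = 2750/300 = 9.1667.

9.1667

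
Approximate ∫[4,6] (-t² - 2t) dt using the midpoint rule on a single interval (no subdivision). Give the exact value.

M = (b−a)·f(5) = 2·(-35) = -70.

-70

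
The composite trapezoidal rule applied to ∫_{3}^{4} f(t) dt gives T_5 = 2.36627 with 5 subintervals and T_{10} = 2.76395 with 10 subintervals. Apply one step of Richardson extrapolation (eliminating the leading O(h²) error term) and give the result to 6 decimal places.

R = (4·T_{10} − T_5) / 3 = (4·2.76395 − 2.36627)/3 = (8.68953)/3 = 2.896510.

2.896510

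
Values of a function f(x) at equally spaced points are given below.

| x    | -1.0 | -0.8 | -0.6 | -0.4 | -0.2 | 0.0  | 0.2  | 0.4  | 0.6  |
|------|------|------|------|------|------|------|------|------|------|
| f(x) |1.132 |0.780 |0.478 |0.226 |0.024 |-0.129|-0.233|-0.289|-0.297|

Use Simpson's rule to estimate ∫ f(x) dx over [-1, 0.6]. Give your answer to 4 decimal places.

0.2483

h = 0.2, n = 8.
(h/3)·[y₀ + 4y₁ + 2y₂ + 4y₃ + 2y₄ + 4y₅ + 2y₆ + 4y₇ + y₈] = 0.066667·(3.725) = 0.2483.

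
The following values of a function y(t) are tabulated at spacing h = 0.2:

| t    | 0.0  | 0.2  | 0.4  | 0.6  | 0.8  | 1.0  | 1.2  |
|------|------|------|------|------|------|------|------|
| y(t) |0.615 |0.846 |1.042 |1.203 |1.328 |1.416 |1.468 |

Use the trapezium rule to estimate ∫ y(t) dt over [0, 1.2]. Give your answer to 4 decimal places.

h = 0.2, n = 6.
(h/2)·[y₀ + 2y₁ + 2y₂ + 2y₃ + 2y₄ + 2y₅ + y₆] = 0.1·(13.753) = 1.3753.

1.3753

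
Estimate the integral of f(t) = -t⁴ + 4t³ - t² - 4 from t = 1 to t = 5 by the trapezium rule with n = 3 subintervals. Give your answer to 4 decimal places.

-89.7119

h = (5 − 1)/3 = 1.333333.
Nodes t₀,…,t₃ = 1, 2.333333, 3.666667, 5.
f(t) = -t⁴ + 4t³ - t² - 4: f₀=-2, f₁=11.728395, f₂=-1.012346, f₃=-154.
(h/2)·[f₀ + 2f₁ + 2f₂ + f₃] = 0.666667·(-134.567901) = -89.7119.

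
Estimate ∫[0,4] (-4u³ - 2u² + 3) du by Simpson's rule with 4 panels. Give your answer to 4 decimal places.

-286.6667

h = (4 − 0)/4 = 1.
Nodes u₀,…,u₄ = 0, 1, 2, 3, 4.
f(u) = -4u³ - 2u² + 3: f₀=3, f₁=-3, f₂=-37, f₃=-123, f₄=-285.
(h/3)·[f₀ + 4f₁ + 2f₂ + 4f₃ + f₄] = 0.333333·(-860) = -286.6667.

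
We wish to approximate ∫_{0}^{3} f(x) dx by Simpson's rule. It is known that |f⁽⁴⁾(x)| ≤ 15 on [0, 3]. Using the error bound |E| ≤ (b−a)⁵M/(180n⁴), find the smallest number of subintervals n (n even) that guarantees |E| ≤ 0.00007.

Need 3645/(180n⁴) ≤ 0.00007.
n⁴ ≥ 3645/(180·0.00007) = 289286 ⇒ n ≥ 23.1917, so the smallest even n is 24. (n must be even for Simpson's rule.)

24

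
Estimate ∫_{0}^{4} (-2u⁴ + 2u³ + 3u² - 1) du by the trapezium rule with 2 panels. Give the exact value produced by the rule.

h = (4 − 0)/2 = 2.
Nodes u₀,…,u₂ = 0, 2, 4.
f(u) = -2u⁴ + 2u³ + 3u² - 1: f₀=-1, f₁=-5, f₂=-337.
(h/2)·[f₀ + 2f₁ + f₂] = 1·(-348) = -348.

-348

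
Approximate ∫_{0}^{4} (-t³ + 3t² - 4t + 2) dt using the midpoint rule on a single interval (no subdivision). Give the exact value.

-8

M = (b−a)·f(2) = 4·(-2) = -8.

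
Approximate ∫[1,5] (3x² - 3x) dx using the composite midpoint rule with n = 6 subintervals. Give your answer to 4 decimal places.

87.5556

h = (5 − 1)/6 = 0.666667.
Midpoints m₁,…,m₆ = 1.333333, 2, 2.666667, 3.333333, 4, 4.666667.
f(m₁)=1.333333, f(m₂)=6, f(m₃)=13.333333, f(m₄)=23.333333, f(m₅)=36, f(m₆)=51.333333.
h·[f(m₁) + f(m₂) + f(m₃) + f(m₄) + f(m₅) + f(m₆)] = 0.666667·(131.333333) = 87.5556.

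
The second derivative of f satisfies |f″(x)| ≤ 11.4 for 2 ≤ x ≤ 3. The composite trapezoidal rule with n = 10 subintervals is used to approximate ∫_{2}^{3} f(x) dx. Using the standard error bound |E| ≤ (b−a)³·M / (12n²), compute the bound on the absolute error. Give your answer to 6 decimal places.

|E| ≤ (1)³·11.4 / (12·10²) = 11.4/1200 = 0.009500.

0.009500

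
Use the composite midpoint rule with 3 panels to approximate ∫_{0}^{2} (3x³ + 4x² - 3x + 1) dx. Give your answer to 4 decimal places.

17.7037

h = (2 − 0)/3 = 0.666667.
Midpoints m₁,…,m₃ = 0.333333, 1, 1.666667.
f(m₁)=0.555556, f(m₂)=5, f(m₃)=21.
h·[f(m₁) + f(m₂) + f(m₃)] = 0.666667·(26.555556) = 17.7037.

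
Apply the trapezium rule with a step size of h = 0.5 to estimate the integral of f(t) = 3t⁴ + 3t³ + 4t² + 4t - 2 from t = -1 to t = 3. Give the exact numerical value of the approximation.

260.875

h = (3 − (-1))/8 = 0.5.
Nodes t₀,…,t₈ = -1, -0.5, 0, 0.5, 1, 1.5, 2, 2.5, 3.
f(t) = 3t⁴ + 3t³ + 4t² + 4t - 2: f₀=-2, f₁=-3.1875, f₂=-2, f₃=1.5625, f₄=12, f₅=38.3125, f₆=94, f₇=197.0625, f₈=370.
(h/2)·[f₀ + 2f₁ + 2f₂ + 2f₃ + 2f₄ + 2f₅ + 2f₆ + 2f₇ + f₈] = 0.25·(1043.5) = 260.875.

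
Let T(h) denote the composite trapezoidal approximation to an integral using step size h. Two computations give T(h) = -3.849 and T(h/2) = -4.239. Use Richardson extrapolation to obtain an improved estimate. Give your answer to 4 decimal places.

-4.3690

R = (4·T(h/2) − T(h)) / 3 = (4·(-4.239) − (-3.849))/3 = (-13.107)/3 = -4.3690.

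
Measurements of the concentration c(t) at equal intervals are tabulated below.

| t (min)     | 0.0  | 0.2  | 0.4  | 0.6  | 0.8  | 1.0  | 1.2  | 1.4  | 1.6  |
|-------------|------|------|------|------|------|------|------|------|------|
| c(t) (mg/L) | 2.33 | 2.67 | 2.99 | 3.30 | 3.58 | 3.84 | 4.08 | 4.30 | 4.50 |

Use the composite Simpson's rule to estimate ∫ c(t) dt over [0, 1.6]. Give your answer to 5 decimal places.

5.63800

h = 0.2, n = 8.
(h/3)·[y₀ + 4y₁ + 2y₂ + 4y₃ + 2y₄ + 4y₅ + 2y₆ + 4y₇ + y₈] = 0.066667·(84.57) = 5.63800.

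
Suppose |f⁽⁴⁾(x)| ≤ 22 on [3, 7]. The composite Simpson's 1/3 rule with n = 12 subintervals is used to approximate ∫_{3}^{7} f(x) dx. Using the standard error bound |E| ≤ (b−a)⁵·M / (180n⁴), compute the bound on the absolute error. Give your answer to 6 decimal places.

|E| ≤ (4)⁵·22 / (180·12⁴) = 22528/3732480 = 0.006036.

0.006036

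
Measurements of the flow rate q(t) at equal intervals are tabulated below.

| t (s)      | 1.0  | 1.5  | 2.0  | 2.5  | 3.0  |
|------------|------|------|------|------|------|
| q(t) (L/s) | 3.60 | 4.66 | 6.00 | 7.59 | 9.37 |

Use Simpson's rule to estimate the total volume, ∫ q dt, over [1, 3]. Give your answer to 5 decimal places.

12.32833

h = 0.5, n = 4.
(h/3)·[y₀ + 4y₁ + 2y₂ + 4y₃ + y₄] = 0.166667·(73.97) = 12.32833.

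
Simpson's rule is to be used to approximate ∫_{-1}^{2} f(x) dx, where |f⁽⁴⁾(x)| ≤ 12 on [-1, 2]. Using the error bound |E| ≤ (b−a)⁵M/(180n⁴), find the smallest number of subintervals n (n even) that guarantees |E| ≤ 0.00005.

24

Need 2916/(180n⁴) ≤ 0.00005.
n⁴ ≥ 2916/(180·0.00005) = 324000 ⇒ n ≥ 23.8581, so the smallest even n is 24. (n must be even for Simpson's rule.)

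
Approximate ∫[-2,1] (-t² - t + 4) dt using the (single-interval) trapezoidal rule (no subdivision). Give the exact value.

T = (b−a)/2 · [f(-2) + f(1)] = 1.5·[2 + 2] = 6.

6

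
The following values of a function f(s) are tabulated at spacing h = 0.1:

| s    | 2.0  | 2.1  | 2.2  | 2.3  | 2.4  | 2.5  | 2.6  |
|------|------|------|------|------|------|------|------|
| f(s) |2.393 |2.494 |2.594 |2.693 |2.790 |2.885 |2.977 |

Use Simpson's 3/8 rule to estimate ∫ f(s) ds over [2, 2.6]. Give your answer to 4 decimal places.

1.6142

h = 0.1, n = 6.
(3h/8)·[y₀ + 3y₁ + 3y₂ + 2y₃ + 3y₄ + 3y₅ + y₆] = 0.0375·(43.045) = 1.6142.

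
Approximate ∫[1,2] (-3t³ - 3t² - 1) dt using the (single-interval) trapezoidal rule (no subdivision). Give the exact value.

T = (b−a)/2 · [f(1) + f(2)] = 0.5·[(-7) + (-37)] = -22.

-22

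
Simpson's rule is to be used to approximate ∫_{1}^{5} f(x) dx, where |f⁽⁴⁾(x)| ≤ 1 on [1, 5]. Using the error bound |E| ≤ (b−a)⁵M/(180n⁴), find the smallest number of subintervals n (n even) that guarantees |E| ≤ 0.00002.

24

Need 1024/(180n⁴) ≤ 0.00002.
n⁴ ≥ 1024/(180·0.00002) = 284444 ⇒ n ≥ 23.0940, so the smallest even n is 24. (n must be even for Simpson's rule.)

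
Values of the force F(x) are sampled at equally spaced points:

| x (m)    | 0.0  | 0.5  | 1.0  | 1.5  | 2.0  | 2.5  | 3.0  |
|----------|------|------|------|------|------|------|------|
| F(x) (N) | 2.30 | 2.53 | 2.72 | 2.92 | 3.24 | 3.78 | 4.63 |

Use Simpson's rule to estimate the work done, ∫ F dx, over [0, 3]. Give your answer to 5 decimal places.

h = 0.5, n = 6.
(h/3)·[y₀ + 4y₁ + 2y₂ + 4y₃ + 2y₄ + 4y₅ + y₆] = 0.166667·(55.77) = 9.29500.

9.29500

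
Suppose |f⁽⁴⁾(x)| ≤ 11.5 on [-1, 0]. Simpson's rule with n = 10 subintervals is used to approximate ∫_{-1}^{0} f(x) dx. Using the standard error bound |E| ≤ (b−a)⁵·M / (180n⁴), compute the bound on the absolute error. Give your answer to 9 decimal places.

|E| ≤ (1)⁵·11.5 / (180·10⁴) = 11.5/1800000 = 0.000006389.

0.000006389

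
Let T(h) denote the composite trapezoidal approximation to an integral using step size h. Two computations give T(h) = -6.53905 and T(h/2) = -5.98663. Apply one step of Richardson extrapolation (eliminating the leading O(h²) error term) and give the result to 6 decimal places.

-5.802490

R = (4·T(h/2) − T(h)) / 3 = (4·(-5.98663) − (-6.53905))/3 = (-17.40747)/3 = -5.802490.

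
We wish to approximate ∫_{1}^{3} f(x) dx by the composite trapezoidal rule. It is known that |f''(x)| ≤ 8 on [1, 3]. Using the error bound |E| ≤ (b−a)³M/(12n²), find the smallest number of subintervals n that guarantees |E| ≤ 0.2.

6

Need 64/(12n²) ≤ 0.2.
n² ≥ 64/(12·0.2) = 26.6667 ⇒ n ≥ 5.1640, so the smallest n is 6.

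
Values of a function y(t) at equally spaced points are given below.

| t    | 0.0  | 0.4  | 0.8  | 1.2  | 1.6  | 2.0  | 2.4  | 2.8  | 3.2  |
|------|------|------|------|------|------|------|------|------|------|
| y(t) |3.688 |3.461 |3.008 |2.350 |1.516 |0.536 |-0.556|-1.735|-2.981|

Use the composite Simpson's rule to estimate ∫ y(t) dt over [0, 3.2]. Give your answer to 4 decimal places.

3.6121

h = 0.4, n = 8.
(h/3)·[y₀ + 4y₁ + 2y₂ + 4y₃ + 2y₄ + 4y₅ + 2y₆ + 4y₇ + y₈] = 0.133333·(27.091) = 3.6121.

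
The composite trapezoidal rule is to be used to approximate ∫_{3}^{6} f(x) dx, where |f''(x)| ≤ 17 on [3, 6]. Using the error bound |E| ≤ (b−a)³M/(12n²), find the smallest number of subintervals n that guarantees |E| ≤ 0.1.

Need 459/(12n²) ≤ 0.1.
n² ≥ 459/(12·0.1) = 382.5 ⇒ n ≥ 19.5576, so the smallest n is 20.

20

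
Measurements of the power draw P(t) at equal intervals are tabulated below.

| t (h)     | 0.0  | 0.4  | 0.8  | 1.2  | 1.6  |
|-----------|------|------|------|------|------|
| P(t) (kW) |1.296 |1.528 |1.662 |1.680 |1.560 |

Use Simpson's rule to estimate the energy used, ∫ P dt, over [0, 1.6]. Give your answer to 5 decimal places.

2.53493

h = 0.4, n = 4.
(h/3)·[y₀ + 4y₁ + 2y₂ + 4y₃ + y₄] = 0.133333·(19.012) = 2.53493.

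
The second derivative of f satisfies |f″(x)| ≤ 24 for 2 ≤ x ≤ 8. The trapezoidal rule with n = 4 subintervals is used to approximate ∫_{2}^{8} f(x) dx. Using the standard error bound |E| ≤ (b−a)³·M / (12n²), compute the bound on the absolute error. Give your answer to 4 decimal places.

27.0000

|E| ≤ (6)³·24 / (12·4²) = 5184/192 = 27.0000.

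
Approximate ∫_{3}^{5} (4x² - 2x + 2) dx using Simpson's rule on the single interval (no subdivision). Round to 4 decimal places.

S = (b−a)/6 · [f(3) + 4f(4) + f(5)] = 0.333333·[32 + 4·58 + 92] = 118.6667.

118.6667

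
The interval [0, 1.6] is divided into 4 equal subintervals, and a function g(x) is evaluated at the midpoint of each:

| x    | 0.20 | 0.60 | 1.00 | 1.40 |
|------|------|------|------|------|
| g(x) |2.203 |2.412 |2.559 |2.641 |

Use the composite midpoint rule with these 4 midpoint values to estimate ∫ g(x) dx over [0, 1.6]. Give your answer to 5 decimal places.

h = 0.4, n = 4.
h·[y(m₁) + y(m₂) + y(m₃) + y(m₄)] = 0.4·(9.815) = 3.92600.

3.92600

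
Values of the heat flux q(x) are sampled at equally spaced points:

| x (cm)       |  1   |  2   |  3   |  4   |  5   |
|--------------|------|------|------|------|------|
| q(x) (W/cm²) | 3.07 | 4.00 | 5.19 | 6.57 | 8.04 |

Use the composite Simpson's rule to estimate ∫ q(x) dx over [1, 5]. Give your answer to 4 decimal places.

21.2567

h = 1, n = 4.
(h/3)·[y₀ + 4y₁ + 2y₂ + 4y₃ + y₄] = 0.333333·(63.77) = 21.2567.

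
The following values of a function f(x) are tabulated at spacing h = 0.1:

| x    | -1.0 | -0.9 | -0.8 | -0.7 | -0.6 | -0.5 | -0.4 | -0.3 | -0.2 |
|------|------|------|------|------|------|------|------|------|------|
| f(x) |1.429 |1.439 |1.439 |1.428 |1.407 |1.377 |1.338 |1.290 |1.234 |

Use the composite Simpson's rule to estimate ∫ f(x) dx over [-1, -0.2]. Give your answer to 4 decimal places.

1.1056

h = 0.1, n = 8.
(h/3)·[y₀ + 4y₁ + 2y₂ + 4y₃ + 2y₄ + 4y₅ + 2y₆ + 4y₇ + y₈] = 0.033333·(33.167) = 1.1056.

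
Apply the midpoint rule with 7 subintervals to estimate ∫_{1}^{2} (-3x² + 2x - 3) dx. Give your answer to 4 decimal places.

h = (2 − 1)/7 = 0.142857.
Midpoints m₁,…,m₇ = 1.071429, 1.214286, 1.357143, 1.5, 1.642857, 1.785714, 1.928571.
f(m₁)=-4.301020, f(m₂)=-4.994898, f(m₃)=-5.811224, f(m₄)=-6.75, f(m₅)=-7.811224, f(m₆)=-8.994898, f(m₇)=-10.301020.
h·[f(m₁) + f(m₂) + f(m₃) + f(m₄) + f(m₅) + f(m₆) + f(m₇)] = 0.142857·(-48.964286) = -6.9949.

-6.9949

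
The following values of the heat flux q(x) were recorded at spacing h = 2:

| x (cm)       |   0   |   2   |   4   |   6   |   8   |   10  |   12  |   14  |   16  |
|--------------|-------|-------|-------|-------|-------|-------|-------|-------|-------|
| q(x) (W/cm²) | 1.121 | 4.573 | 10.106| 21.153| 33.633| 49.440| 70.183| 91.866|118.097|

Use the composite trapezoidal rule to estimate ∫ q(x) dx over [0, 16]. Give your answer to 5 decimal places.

h = 2, n = 8.
(h/2)·[y₀ + 2y₁ + 2y₂ + 2y₃ + 2y₄ + 2y₅ + 2y₆ + 2y₇ + y₈] = 1·(681.126) = 681.12600.

681.12600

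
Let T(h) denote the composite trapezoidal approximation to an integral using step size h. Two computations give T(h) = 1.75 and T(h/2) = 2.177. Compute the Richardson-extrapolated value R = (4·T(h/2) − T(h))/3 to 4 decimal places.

R = (4·T(h/2) − T(h)) / 3 = (4·2.177 − 1.75)/3 = (6.958)/3 = 2.3193.

2.3193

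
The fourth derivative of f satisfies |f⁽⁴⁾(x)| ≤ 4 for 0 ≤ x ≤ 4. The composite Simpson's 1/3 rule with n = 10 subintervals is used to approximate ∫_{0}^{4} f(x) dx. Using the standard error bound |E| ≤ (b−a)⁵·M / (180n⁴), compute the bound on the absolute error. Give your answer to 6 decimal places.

|E| ≤ (4)⁵·4 / (180·10⁴) = 4096/1800000 = 0.002276.

0.002276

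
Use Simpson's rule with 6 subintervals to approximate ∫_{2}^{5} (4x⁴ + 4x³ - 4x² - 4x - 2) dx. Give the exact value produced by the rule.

2879.5

h = (5 − 2)/6 = 0.5.
Nodes x₀,…,x₆ = 2, 2.5, 3, 3.5, 4, 4.5, 5.
f(x) = 4x⁴ + 4x³ - 4x² - 4x - 2: f₀=70, f₁=181.75, f₂=382, f₃=706.75, f₄=1198, f₅=1903.75, f₆=2878.
(h/3)·[f₀ + 4f₁ + 2f₂ + 4f₃ + 2f₄ + 4f₅ + f₆] = 0.166667·(17277) = 2879.5.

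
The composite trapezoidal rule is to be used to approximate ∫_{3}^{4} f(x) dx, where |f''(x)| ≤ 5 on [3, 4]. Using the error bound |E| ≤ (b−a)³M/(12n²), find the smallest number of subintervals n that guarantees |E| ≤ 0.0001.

Need 5/(12n²) ≤ 0.0001.
n² ≥ 5/(12·0.0001) = 4166.67 ⇒ n ≥ 64.5497, so the smallest n is 65.

65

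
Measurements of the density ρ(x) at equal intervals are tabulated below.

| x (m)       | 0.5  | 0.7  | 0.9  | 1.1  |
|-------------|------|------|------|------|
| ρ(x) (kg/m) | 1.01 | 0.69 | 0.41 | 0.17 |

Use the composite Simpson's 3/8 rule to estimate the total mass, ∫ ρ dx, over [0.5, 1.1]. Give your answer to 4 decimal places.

0.3360

h = 0.2, n = 3.
(3h/8)·[y₀ + 3y₁ + 3y₂ + y₃] = 0.075·(4.48) = 0.3360.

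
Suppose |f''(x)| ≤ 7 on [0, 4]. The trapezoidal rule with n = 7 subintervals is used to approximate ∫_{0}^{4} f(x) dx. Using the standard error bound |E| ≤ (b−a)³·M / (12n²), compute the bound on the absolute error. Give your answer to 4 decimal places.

0.7619

|E| ≤ (4)³·7 / (12·7²) = 448/588 = 0.7619.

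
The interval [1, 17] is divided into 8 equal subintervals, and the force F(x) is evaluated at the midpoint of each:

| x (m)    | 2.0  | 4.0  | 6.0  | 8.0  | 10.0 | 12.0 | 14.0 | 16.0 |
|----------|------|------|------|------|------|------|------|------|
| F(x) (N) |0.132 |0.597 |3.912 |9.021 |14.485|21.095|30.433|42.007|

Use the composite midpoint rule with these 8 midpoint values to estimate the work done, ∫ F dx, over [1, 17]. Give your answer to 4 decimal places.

243.3640

h = 2, n = 8.
h·[y(m₁) + y(m₂) + y(m₃) + y(m₄) + y(m₅) + y(m₆) + y(m₇) + y(m₈)] = 2·(121.682) = 243.3640.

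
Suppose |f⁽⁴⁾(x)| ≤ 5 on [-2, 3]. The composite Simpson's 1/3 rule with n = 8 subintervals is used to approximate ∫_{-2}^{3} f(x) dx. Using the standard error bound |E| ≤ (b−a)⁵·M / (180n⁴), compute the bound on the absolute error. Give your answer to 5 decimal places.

0.02119

|E| ≤ (5)⁵·5 / (180·8⁴) = 15625/737280 = 0.02119.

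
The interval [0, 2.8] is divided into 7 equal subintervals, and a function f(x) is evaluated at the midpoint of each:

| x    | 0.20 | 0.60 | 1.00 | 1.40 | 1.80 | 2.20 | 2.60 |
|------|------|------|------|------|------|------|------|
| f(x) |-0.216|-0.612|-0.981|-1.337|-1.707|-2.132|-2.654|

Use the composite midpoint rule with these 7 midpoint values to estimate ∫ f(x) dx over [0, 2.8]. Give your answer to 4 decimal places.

h = 0.4, n = 7.
h·[y(m₁) + y(m₂) + y(m₃) + y(m₄) + y(m₅) + y(m₆) + y(m₇)] = 0.4·(-9.639) = -3.8556.

-3.8556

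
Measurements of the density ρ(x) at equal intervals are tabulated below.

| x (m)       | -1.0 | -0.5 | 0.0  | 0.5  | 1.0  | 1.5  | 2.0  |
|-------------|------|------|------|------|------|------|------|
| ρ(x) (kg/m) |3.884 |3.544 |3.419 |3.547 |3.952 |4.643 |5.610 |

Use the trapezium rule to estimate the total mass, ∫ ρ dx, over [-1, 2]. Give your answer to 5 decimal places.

11.92600

h = 0.5, n = 6.
(h/2)·[y₀ + 2y₁ + 2y₂ + 2y₃ + 2y₄ + 2y₅ + y₆] = 0.25·(47.704) = 11.92600.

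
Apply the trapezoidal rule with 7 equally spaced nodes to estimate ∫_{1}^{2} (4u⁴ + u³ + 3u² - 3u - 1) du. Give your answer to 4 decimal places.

h = (2 − 1)/6 = 0.166667.
Nodes u₀,…,u₆ = 1, 1.166667, 1.333333, 1.5, 1.666667, 1.833333, 2.
f(u) = 4u⁴ + u³ + 3u² - 3u - 1: f₀=4, f₁=8.581790, f₂=15.345679, f₃=24.875, f₄=37.827160, f₅=54.933642, f₆=77.
(h/2)·[f₀ + 2f₁ + 2f₂ + 2f₃ + 2f₄ + 2f₅ + f₆] = 0.083333·(364.126543) = 30.3439.

30.3439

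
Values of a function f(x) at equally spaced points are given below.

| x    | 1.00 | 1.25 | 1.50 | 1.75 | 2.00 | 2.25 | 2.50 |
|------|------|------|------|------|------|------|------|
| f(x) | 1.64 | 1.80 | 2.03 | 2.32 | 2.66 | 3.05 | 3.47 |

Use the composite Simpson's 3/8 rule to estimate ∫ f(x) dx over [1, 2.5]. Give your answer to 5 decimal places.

3.59719

h = 0.25, n = 6.
(3h/8)·[y₀ + 3y₁ + 3y₂ + 2y₃ + 3y₄ + 3y₅ + y₆] = 0.09375·(38.37) = 3.59719.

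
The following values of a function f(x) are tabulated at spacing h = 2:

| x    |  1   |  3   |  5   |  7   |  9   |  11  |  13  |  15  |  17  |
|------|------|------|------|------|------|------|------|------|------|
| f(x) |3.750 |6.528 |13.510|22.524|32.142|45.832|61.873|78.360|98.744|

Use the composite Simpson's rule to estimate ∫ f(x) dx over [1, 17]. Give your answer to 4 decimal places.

h = 2, n = 8.
(h/3)·[y₀ + 4y₁ + 2y₂ + 4y₃ + 2y₄ + 4y₅ + 2y₆ + 4y₇ + y₈] = 0.666667·(930.520) = 620.3467.

620.3467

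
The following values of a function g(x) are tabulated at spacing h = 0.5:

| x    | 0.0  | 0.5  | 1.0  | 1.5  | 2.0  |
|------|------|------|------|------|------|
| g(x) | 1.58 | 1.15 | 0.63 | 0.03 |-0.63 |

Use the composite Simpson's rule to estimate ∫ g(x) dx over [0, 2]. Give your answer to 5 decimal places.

h = 0.5, n = 4.
(h/3)·[y₀ + 4y₁ + 2y₂ + 4y₃ + y₄] = 0.166667·(6.93) = 1.15500.

1.15500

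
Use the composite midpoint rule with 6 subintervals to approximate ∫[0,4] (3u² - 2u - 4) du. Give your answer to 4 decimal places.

31.5556

h = (4 − 0)/6 = 0.666667.
Midpoints m₁,…,m₆ = 0.333333, 1, 1.666667, 2.333333, 3, 3.666667.
f(m₁)=-4.333333, f(m₂)=-3, f(m₃)=1, f(m₄)=7.666667, f(m₅)=17, f(m₆)=29.
h·[f(m₁) + f(m₂) + f(m₃) + f(m₄) + f(m₅) + f(m₆)] = 0.666667·(47.333333) = 31.5556.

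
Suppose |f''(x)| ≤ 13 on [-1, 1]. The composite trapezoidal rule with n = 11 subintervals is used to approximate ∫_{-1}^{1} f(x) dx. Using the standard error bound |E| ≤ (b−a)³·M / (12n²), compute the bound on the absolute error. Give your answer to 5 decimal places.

0.07163

|E| ≤ (2)³·13 / (12·11²) = 104/1452 = 0.07163.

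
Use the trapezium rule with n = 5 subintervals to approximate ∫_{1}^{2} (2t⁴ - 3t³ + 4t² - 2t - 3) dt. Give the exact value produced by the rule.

h = (2 − 1)/5 = 0.2.
Nodes t₀,…,t₅ = 1, 1.2, 1.4, 1.6, 1.8, 2.
f(t) = 2t⁴ - 3t³ + 4t² - 2t - 3: f₀=-2, f₁=-0.6768, f₂=1.4912, f₃=4.8592, f₄=9.8592, f₅=17.
(h/2)·[f₀ + 2f₁ + 2f₂ + 2f₃ + 2f₄ + f₅] = 0.1·(46.0656) = 4.60656.

4.60656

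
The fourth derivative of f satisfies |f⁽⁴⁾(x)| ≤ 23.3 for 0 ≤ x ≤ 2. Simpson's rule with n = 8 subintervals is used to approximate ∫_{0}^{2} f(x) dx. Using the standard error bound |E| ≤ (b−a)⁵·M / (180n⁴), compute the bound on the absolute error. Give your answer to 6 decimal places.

0.001011

|E| ≤ (2)⁵·23.3 / (180·8⁴) = 745.6/737280 = 0.001011.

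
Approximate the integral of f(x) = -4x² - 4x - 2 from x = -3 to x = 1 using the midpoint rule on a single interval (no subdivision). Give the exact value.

-8

M = (b−a)·f(-1) = 4·(-2) = -8.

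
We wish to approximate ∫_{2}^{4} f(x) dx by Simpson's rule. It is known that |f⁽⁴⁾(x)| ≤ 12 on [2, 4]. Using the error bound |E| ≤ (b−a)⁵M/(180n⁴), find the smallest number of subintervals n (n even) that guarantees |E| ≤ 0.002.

6

Need 384/(180n⁴) ≤ 0.002.
n⁴ ≥ 384/(180·0.002) = 1066.67 ⇒ n ≥ 5.7149, so the smallest even n is 6. (n must be even for Simpson's rule.)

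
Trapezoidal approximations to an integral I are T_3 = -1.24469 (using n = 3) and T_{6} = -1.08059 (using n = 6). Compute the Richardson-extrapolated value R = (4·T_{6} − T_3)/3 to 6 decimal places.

R = (4·T_{6} − T_3) / 3 = (4·(-1.08059) − (-1.24469))/3 = (-3.07767)/3 = -1.025890.

-1.025890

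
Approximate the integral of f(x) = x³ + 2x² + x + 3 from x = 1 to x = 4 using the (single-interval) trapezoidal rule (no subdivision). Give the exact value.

165

T = (b−a)/2 · [f(1) + f(4)] = 1.5·[7 + 103] = 165.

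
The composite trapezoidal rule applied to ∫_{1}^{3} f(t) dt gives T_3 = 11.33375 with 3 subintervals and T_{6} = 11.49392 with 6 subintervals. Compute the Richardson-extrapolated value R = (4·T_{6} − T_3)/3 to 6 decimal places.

R = (4·T_{6} − T_3) / 3 = (4·11.49392 − 11.33375)/3 = (34.64193)/3 = 11.547310.

11.547310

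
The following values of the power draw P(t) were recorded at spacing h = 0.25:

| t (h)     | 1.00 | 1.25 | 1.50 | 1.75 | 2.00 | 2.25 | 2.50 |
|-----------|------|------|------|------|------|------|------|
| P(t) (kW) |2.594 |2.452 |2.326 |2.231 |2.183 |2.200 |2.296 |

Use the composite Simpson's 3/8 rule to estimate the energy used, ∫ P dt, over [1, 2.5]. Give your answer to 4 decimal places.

3.4533

h = 0.25, n = 6.
(3h/8)·[y₀ + 3y₁ + 3y₂ + 2y₃ + 3y₄ + 3y₅ + y₆] = 0.09375·(36.835) = 3.4533.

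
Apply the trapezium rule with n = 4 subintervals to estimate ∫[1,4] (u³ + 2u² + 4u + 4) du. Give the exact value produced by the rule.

h = (4 − 1)/4 = 0.75.
Nodes u₀,…,u₄ = 1, 1.75, 2.5, 3.25, 4.
f(u) = u³ + 2u² + 4u + 4: f₀=11, f₁=22.484375, f₂=42.125, f₃=72.453125, f₄=116.
(h/2)·[f₀ + 2f₁ + 2f₂ + 2f₃ + f₄] = 0.375·(401.125) = 150.421875.

150.421875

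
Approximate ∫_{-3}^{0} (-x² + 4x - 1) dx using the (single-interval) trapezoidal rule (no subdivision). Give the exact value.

-34.5

T = (b−a)/2 · [f(-3) + f(0)] = 1.5·[(-22) + (-1)] = -34.5.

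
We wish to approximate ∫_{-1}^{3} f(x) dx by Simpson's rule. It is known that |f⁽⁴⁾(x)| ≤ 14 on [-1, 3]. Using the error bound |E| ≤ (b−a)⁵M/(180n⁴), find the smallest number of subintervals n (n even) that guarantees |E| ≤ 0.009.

10

Need 14336/(180n⁴) ≤ 0.009.
n⁴ ≥ 14336/(180·0.009) = 8849.38 ⇒ n ≥ 9.6990, so the smallest even n is 10. (n must be even for Simpson's rule.)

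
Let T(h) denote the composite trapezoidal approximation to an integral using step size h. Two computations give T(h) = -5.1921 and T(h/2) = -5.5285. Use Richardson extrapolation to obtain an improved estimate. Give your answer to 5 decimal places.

-5.64063

R = (4·T(h/2) − T(h)) / 3 = (4·(-5.5285) − (-5.1921))/3 = (-16.9219)/3 = -5.64063.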